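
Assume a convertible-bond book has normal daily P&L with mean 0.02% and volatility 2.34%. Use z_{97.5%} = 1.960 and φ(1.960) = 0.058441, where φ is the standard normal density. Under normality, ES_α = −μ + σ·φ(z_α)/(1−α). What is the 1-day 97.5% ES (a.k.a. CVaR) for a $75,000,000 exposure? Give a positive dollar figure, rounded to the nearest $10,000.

$4,090,000

Tail multiplier: φ(z)/(1−α) = 0.058441 / 0.025 = 2.338.
ES = −(0.02%) + 2.34% × 2.338 = 5.451%.
On $75,000,000: 0.05451 × $75,000,000 = $4,088,250.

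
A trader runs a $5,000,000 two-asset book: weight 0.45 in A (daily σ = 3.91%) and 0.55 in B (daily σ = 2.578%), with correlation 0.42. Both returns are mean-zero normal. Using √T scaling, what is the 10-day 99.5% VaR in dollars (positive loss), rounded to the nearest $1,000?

$1,093,000

σ_p = √(0.45²·3.91² + 0.55²·2.578² + 2·0.42·0.45·0.55·3.91·2.578) = 2.684%.
σ_{10d} = 2.684% × √10 = 8.488%.
z(99.5%) = 2.576.
VaR = 2.576 × 8.488% = 21.865%; on $5,000,000 that is $1,093,250.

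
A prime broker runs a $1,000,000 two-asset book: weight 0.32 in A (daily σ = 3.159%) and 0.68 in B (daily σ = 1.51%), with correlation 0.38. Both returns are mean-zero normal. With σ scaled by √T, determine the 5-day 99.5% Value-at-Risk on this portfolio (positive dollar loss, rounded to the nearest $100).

$97,500

σ_p = √(0.32²·3.159² + 0.68²·1.51² + 2·0.38·0.32·0.68·3.159·1.51) = 1.693%.
σ_{5d} = 1.693% × √5 = 3.786%.
z(99.5%) = 2.576.
VaR = 2.576 × 3.786% = 9.753%; on $1,000,000 that is $97,530.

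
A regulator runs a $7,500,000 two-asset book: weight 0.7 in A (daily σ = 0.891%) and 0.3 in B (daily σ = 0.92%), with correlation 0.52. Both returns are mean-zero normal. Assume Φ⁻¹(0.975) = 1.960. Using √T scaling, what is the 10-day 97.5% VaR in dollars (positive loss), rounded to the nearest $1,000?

$373,000

σ_p = √(0.7²·0.891² + 0.3²·0.92² + 2·0.52·0.7·0.3·0.891·0.92) = 0.803%.
σ_{10d} = 0.803% × √10 = 2.539%.
VaR = 1.960 × 2.539% = 4.976%; on $7,500,000 that is $373,200.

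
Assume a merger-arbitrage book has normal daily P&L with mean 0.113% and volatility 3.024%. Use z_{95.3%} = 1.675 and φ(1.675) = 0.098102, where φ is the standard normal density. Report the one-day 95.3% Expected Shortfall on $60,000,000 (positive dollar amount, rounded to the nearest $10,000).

Tail multiplier: φ(z)/(1−α) = 0.098102 / 0.047 = 2.087.
ES = −(0.113%) + 3.024% × 2.087 = 6.198%.
On $60,000,000: 0.06198 × $60,000,000 = $3,718,800.

$3,720,000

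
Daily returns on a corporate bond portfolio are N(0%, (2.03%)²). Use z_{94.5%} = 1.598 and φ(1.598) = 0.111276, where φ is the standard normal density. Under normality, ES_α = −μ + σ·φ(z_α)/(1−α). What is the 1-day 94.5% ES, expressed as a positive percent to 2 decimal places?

Tail multiplier: φ(z)/(1−α) = 0.111276 / 0.055 = 2.023.
ES = 2.03% × 2.023 = 4.107%.

4.11%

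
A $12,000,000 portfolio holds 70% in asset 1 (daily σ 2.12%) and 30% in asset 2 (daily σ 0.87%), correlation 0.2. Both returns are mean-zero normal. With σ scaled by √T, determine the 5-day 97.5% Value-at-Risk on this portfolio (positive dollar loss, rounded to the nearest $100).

$819,000

σ_p = √(0.7²·2.12² + 0.3²·0.87² + 2·0.2·0.7·0.3·2.12·0.87) = 1.557%.
σ_{5d} = 1.557% × √5 = 3.482%.
z(97.5%) = 1.960.
VaR = 1.960 × 3.482% = 6.825%; on $12,000,000 that is $819,000.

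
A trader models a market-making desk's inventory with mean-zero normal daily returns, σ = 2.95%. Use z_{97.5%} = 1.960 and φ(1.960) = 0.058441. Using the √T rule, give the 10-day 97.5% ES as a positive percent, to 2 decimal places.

σ_{10d} = 2.95% × √10 = 9.329%.
ES multiplier = φ(z)/(1−α) = 0.058441/0.025 = 2.338.
ES = 9.329% × 2.338 = 21.811%.

21.81%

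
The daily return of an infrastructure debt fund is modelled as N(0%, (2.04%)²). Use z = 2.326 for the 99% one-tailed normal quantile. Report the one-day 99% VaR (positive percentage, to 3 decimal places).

4.745%

VaR = z·σ = 2.326 × 2.04% = 4.745%.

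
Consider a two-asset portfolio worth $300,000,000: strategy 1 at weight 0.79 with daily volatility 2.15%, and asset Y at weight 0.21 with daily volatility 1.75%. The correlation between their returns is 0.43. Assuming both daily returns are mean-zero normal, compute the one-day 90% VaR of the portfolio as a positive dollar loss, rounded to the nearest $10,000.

σ_p² = 0.79²·2.15² + 0.21²·1.75² + 2·0.43·0.79·0.21·2.15·1.75 = 3.5568 (%²).
σ_p = √3.5568 = 1.886%.
At 90%, z = 1.282.
VaR = 1.282 × 1.886% = 2.418%; on $300,000,000 that is $7,254,000.

$7,250,000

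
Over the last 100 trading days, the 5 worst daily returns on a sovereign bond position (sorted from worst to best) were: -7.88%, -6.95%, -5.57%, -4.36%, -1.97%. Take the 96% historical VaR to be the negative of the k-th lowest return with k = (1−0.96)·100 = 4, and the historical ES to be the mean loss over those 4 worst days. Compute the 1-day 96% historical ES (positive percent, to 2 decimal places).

The 4 worst returns sum to -24.76%.
ES = −(-24.76%) / 4 = 6.19%.

6.19%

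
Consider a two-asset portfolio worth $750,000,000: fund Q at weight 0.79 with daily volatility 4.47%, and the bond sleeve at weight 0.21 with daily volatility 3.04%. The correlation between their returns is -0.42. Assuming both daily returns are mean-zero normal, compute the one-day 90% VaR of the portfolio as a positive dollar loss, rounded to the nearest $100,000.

$31,900,000

σ_p² = 0.79²·4.47² + 0.21²·3.04² + 2·-0.42·0.79·0.21·4.47·3.04 = 10.9840 (%²).
σ_p = √10.9840 = 3.314%.
At 90%, z = 1.282.
VaR = 1.282 × 3.314% = 4.249%; on $750,000,000 that is $31,867,500.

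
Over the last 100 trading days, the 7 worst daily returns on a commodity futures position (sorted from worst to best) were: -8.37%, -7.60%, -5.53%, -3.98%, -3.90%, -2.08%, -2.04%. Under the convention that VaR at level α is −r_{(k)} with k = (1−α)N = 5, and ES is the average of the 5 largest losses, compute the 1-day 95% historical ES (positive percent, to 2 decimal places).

5.88%

The 5 worst returns sum to -29.38%.
ES = −(-29.38%) / 5 = 5.876% ≈ 5.88%.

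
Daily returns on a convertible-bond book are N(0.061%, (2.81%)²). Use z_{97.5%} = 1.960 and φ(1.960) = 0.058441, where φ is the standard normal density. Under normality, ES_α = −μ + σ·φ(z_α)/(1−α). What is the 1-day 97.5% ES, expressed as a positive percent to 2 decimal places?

Tail multiplier: φ(z)/(1−α) = 0.058441 / 0.025 = 2.338.
ES = −(0.061%) + 2.81% × 2.338 = 6.509%.

6.51%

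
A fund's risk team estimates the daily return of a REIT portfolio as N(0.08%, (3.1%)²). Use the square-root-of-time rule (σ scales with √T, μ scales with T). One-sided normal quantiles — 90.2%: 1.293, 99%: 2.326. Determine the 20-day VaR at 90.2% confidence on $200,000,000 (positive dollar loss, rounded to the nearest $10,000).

$32,650,000

σ_{20d} = 3.1% × √20 = 13.864%; μ_{20d} = 20 × 0.08% = 1.600%.
VaR = −(1.600%) + 1.293 × 13.864% = 16.326%.
On $200,000,000: 0.16326 × $200,000,000 = $32,652,000.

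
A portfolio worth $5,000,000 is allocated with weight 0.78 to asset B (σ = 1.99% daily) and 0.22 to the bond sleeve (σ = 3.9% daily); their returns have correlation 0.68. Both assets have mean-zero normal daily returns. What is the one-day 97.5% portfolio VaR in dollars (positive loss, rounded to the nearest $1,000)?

$218,000

σ_p² = 0.78²·1.99² + 0.22²·3.9² + 2·0.68·0.78·0.22·1.99·3.9 = 4.9567 (%²).
σ_p = √4.9567 = 2.226%.
At 97.5%, z = 1.960.
VaR = 1.960 × 2.226% = 4.363%; on $5,000,000 that is $218,150.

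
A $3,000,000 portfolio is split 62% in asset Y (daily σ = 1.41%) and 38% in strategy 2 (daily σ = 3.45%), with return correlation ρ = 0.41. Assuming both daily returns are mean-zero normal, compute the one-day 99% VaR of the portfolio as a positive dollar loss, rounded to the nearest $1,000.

$129,000

σ_p² = 0.62²·1.41² + 0.38²·3.45² + 2·0.41·0.62·0.38·1.41·3.45 = 3.4227 (%²).
σ_p = √3.4227 = 1.850%.
At 99%, z = 2.326.
VaR = 2.326 × 1.850% = 4.303%; on $3,000,000 that is $129,090.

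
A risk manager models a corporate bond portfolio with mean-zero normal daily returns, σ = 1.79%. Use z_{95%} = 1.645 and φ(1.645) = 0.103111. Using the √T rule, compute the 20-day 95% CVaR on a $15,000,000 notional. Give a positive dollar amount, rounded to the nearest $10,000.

$2,480,000

σ_{20d} = 1.79% × √20 = 8.005%.
ES multiplier = φ(z)/(1−α) = 0.103111/0.05 = 2.062.
ES = 8.005% × 2.062 = 16.506%; on $15,000,000: $2,475,900.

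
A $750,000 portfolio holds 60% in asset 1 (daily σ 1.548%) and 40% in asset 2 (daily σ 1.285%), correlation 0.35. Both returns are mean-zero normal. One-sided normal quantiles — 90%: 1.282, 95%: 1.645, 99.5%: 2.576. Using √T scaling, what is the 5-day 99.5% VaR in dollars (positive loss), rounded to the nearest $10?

σ_p = √(0.6²·1.548² + 0.4²·1.285² + 2·0.35·0.6·0.4·1.548·1.285) = 1.209%.
σ_{5d} = 1.209% × √5 = 2.703%.
VaR = 2.576 × 2.703% = 6.963%; on $750,000 that is $52,222.

$52,220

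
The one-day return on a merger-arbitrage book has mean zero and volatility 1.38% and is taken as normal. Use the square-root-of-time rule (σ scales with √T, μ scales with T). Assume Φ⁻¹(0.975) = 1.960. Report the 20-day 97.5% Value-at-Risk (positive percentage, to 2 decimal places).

12.10%

σ_{20d} = 1.38% × √20 = 6.172%.
VaR = 1.960 × 6.172% = 12.097%.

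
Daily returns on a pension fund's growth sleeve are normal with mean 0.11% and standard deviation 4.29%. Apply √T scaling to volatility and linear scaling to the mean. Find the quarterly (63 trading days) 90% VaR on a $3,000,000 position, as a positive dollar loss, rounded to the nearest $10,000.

At 90%, z = 1.282.
σ_{63d} = 4.29% × √63 = 34.051%; μ_{63d} = 63 × 0.11% = 6.930%.
VaR = −(6.930%) + 1.282 × 34.051% = 36.723%.
On $3,000,000: 0.36723 × $3,000,000 = $1,101,690.

$1,100,000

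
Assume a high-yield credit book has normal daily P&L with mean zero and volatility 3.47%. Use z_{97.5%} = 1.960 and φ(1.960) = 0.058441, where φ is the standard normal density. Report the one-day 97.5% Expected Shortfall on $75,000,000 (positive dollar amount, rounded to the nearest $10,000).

$6,080,000

Tail multiplier: φ(z)/(1−α) = 0.058441 / 0.025 = 2.338.
ES = 3.47% × 2.338 = 8.113%.
On $75,000,000: 0.08113 × $75,000,000 = $6,084,750.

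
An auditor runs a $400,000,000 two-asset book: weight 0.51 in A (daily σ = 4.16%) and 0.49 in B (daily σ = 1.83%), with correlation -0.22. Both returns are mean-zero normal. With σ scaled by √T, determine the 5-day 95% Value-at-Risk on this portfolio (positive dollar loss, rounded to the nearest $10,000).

σ_p = √(0.51²·4.16² + 0.49²·1.83² + 2·-0.22·0.51·0.49·4.16·1.83) = 2.114%.
σ_{5d} = 2.114% × √5 = 4.727%.
z(95%) = 1.645.
VaR = 1.645 × 4.727% = 7.776%; on $400,000,000 that is $31,104,000.

$31,100,000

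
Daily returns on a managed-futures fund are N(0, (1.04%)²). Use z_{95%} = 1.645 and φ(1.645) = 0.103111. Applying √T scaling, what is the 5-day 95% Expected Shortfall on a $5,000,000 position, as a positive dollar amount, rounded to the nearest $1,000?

$240,000

σ_{5d} = 1.04% × √5 = 2.326%.
ES multiplier = φ(z)/(1−α) = 0.103111/0.05 = 2.062.
ES = 2.326% × 2.062 = 4.796%; on $5,000,000: $239,800.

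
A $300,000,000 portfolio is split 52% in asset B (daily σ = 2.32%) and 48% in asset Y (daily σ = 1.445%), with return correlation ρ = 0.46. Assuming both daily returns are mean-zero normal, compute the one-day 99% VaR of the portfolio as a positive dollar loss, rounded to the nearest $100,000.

σ_p² = 0.52²·2.32² + 0.48²·1.445² + 2·0.46·0.52·0.48·2.32·1.445 = 2.7063 (%²).
σ_p = √2.7063 = 1.645%.
At 99%, z = 2.326.
VaR = 2.326 × 1.645% = 3.826%; on $300,000,000 that is $11,478,000.

$11,500,000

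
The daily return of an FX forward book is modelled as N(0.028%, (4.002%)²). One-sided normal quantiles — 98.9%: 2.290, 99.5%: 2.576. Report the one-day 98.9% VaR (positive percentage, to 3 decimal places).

VaR = −μ + z·σ = −(0.028%) + 2.290 × 4.002% = 9.137%.

9.137%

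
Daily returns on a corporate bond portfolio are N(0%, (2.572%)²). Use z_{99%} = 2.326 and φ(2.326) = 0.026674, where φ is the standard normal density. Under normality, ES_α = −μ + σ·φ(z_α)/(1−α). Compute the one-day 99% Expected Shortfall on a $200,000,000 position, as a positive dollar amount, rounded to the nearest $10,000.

Tail multiplier: φ(z)/(1−α) = 0.026674 / 0.01 = 2.667.
ES = 2.572% × 2.667 = 6.860%.
On $200,000,000: 0.06860 × $200,000,000 = $13,720,000.

$13,720,000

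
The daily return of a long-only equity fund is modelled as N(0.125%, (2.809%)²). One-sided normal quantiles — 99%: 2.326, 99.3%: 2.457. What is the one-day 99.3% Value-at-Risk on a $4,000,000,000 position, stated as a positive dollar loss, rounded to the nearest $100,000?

VaR = −μ + z·σ = −(0.125%) + 2.457 × 2.809% = 6.777%.
On $4,000,000,000: 0.06777 × $4,000,000,000 = $271,080,000.

$271,100,000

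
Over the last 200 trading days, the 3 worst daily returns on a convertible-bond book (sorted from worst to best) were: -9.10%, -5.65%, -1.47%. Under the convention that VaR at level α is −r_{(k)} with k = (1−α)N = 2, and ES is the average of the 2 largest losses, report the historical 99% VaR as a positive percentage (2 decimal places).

5.65%

k = 2; the 2nd lowest return is -5.65%, so VaR = 5.65%.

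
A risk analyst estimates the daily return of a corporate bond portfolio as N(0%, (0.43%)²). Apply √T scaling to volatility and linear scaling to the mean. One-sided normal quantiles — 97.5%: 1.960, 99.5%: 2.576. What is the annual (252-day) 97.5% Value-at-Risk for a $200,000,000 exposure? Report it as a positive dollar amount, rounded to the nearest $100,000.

σ_{252d} = 0.43% × √252 = 6.826%.
VaR = 1.960 × 6.826% = 13.379%.
On $200,000,000: 0.13379 × $200,000,000 = $26,758,000.

$26,800,000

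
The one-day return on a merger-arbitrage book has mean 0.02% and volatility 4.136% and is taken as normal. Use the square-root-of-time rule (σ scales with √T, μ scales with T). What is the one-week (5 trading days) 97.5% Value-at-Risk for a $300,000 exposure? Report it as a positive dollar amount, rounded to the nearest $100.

At 97.5%, z = 1.960.
σ_{5d} = 4.136% × √5 = 9.248%; μ_{5d} = 5 × 0.02% = 0.100%.
VaR = −(0.100%) + 1.960 × 9.248% = 18.026%.
On $300,000: 0.18026 × $300,000 = $54,078.

$54,100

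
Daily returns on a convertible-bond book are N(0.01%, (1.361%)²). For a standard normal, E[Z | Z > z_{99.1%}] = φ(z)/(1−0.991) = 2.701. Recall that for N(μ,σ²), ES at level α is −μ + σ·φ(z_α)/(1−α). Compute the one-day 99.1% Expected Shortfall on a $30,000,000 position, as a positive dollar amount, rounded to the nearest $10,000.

$1,100,000

ES = −(0.01%) + 1.361% × 2.701 = 3.666%.
On $30,000,000: 0.03666 × $30,000,000 = $1,099,800.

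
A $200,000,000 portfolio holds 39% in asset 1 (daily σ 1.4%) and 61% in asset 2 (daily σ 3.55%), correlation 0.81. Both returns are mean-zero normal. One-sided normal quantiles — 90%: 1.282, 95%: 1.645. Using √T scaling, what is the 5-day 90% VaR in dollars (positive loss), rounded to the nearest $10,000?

$15,060,000

σ_p = √(0.39²·1.4² + 0.61²·3.55² + 2·0.81·0.39·0.61·1.4·3.55) = 2.627%.
σ_{5d} = 2.627% × √5 = 5.874%.
VaR = 1.282 × 5.874% = 7.530%; on $200,000,000 that is $15,060,000.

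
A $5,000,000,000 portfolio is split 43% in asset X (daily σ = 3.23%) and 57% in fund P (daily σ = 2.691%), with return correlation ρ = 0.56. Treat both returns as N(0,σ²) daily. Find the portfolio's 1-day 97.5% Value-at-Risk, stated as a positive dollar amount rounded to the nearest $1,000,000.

$253,000,000

σ_p² = 0.43²·3.23² + 0.57²·2.691² + 2·0.56·0.43·0.57·3.23·2.691 = 6.6678 (%²).
σ_p = √6.6678 = 2.582%.
At 97.5%, z = 1.960.
VaR = 1.960 × 2.582% = 5.061%; on $5,000,000,000 that is $253,050,000.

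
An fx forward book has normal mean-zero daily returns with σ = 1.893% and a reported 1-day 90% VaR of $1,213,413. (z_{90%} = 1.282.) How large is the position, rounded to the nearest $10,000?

$50,000,000

VaR as a fraction of value: z·σ = 1.282 × 1.893% = 2.42683%.
Position = $1,213,413 / 0.0242683 = $50,000,000.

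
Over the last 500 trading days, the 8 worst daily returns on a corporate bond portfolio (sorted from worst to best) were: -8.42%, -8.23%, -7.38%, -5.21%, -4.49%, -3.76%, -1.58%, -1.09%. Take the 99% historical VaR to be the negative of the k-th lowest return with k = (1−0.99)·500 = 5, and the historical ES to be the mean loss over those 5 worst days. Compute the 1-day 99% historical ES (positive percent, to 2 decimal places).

6.75%

The 5 worst returns sum to -33.73%.
ES = −(-33.73%) / 5 = 6.746% ≈ 6.75%.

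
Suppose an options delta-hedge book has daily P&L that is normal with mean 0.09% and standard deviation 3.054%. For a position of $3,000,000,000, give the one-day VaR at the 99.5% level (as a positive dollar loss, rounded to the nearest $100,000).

$233,300,000

At 99.5% one-sided, z = 2.576.
VaR = −μ + z·σ = −(0.09%) + 2.576 × 3.054% = 7.777%.
On $3,000,000,000: 0.07777 × $3,000,000,000 = $233,310,000.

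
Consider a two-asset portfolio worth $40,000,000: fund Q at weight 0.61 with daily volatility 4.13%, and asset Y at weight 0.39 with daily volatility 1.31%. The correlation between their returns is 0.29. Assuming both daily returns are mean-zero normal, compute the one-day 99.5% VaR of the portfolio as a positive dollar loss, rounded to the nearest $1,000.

σ_p² = 0.61²·4.13² + 0.39²·1.31² + 2·0.29·0.61·0.39·4.13·1.31 = 7.3544 (%²).
σ_p = √7.3544 = 2.712%.
At 99.5%, z = 2.576.
VaR = 2.576 × 2.712% = 6.986%; on $40,000,000 that is $2,794,400.

$2,794,000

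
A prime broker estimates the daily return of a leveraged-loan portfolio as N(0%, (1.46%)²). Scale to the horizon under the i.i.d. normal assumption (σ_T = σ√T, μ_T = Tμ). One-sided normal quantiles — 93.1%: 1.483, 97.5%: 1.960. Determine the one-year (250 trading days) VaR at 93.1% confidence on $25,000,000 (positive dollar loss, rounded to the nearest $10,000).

$8,560,000

σ_{250d} = 1.46% × √250 = 23.085%.
VaR = 1.483 × 23.085% = 34.235%.
On $25,000,000: 0.34235 × $25,000,000 = $8,558,750.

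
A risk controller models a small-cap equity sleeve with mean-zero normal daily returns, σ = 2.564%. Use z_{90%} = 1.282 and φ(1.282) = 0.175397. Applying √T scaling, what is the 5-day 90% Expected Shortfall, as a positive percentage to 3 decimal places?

σ_{5d} = 2.564% × √5 = 5.733%.
ES multiplier = φ(z)/(1−α) = 0.175397/0.1 = 1.754.
ES = 5.733% × 1.754 = 10.056%.

10.056%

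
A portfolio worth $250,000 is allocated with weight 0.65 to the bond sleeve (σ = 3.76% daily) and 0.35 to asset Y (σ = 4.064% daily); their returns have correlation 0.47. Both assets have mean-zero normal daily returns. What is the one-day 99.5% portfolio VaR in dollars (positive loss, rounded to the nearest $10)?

$21,610

σ_p² = 0.65²·3.76² + 0.35²·4.064² + 2·0.47·0.65·0.35·3.76·4.064 = 11.2641 (%²).
σ_p = √11.2641 = 3.356%.
At 99.5%, z = 2.576.
VaR = 2.576 × 3.356% = 8.645%; on $250,000 that is $21,612.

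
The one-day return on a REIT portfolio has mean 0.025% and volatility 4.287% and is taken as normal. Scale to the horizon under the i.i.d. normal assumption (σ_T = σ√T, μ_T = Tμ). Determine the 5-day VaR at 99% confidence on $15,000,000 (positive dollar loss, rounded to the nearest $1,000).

$3,326,000

At 99%, z = 2.326.
σ_{5d} = 4.287% × √5 = 9.586%; μ_{5d} = 5 × 0.025% = 0.125%.
VaR = −(0.125%) + 2.326 × 9.586% = 22.172%.
On $15,000,000: 0.22172 × $15,000,000 = $3,325,800.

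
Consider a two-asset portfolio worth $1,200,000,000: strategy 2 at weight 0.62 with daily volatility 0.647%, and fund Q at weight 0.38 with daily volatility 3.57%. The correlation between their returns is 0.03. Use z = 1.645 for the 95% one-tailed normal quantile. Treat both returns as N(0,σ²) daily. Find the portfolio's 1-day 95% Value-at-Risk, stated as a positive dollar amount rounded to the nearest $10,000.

$28,150,000

σ_p² = 0.62²·0.647² + 0.38²·3.57² + 2·0.03·0.62·0.38·0.647·3.57 = 2.0339 (%²).
σ_p = √2.0339 = 1.426%.
VaR = 1.645 × 1.426% = 2.346%; on $1,200,000,000 that is $28,152,000.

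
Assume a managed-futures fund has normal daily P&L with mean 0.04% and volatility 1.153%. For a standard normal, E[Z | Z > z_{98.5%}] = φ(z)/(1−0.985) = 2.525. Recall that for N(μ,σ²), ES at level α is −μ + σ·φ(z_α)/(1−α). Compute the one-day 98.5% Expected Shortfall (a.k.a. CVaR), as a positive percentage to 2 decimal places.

2.87%

ES = −(0.04%) + 1.153% × 2.525 = 2.871%.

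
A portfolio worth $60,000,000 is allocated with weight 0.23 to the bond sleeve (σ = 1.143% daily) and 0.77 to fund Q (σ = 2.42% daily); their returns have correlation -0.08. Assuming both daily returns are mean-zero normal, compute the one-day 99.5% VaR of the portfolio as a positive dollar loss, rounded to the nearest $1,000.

σ_p² = 0.23²·1.143² + 0.77²·2.42² + 2·-0.08·0.23·0.77·1.143·2.42 = 3.4630 (%²).
σ_p = √3.4630 = 1.861%.
At 99.5%, z = 2.576.
VaR = 2.576 × 1.861% = 4.794%; on $60,000,000 that is $2,876,400.

$2,876,000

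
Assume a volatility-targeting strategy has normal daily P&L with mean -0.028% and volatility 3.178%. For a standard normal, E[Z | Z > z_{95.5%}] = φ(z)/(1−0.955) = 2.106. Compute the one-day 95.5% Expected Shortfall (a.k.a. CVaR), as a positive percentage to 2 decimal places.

ES = −(-0.028%) + 3.178% × 2.106 = 6.721%.

6.72%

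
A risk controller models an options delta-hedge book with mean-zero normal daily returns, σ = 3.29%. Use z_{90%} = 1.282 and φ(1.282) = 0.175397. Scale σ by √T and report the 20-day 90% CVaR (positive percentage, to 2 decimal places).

25.81%

σ_{20d} = 3.29% × √20 = 14.713%.
ES multiplier = φ(z)/(1−α) = 0.175397/0.1 = 1.754.
ES = 14.713% × 1.754 = 25.807%.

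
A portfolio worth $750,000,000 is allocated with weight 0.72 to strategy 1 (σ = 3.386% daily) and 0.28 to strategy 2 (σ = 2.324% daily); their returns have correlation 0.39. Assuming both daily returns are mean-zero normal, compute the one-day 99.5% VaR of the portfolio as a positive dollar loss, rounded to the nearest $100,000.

$53,300,000

σ_p² = 0.72²·3.386² + 0.28²·2.324² + 2·0.39·0.72·0.28·3.386·2.324 = 7.6043 (%²).
σ_p = √7.6043 = 2.758%.
At 99.5%, z = 2.576.
VaR = 2.576 × 2.758% = 7.105%; on $750,000,000 that is $53,287,500.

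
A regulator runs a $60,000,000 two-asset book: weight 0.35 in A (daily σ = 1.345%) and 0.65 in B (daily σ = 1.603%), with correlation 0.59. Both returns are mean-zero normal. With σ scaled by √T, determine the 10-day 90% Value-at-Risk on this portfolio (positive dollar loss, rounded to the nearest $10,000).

$3,340,000

σ_p = √(0.35²·1.345² + 0.65²·1.603² + 2·0.59·0.35·0.65·1.345·1.603) = 1.373%.
σ_{10d} = 1.373% × √10 = 4.342%.
z(90%) = 1.282.
VaR = 1.282 × 4.342% = 5.566%; on $60,000,000 that is $3,339,600.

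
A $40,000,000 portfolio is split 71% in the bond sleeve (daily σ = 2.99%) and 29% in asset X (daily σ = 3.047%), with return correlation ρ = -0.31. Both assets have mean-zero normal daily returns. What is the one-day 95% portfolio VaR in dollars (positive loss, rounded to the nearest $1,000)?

$1,336,000

σ_p² = 0.71²·2.99² + 0.29²·3.047² + 2·-0.31·0.71·0.29·2.99·3.047 = 4.1245 (%²).
σ_p = √4.1245 = 2.031%.
At 95%, z = 1.645.
VaR = 1.645 × 2.031% = 3.341%; on $40,000,000 that is $1,336,400.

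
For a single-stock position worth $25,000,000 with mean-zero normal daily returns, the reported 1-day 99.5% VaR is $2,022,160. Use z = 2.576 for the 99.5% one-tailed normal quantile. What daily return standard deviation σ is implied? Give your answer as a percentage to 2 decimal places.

VaR as a fraction: $2,022,160 / $25,000,000 = 8.089%.
σ = VaR / z = 8.089% / 2.576 = 3.140%.

3.14%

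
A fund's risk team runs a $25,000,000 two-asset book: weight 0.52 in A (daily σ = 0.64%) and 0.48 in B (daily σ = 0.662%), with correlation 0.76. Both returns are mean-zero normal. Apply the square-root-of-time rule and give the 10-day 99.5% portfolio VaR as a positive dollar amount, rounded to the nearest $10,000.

σ_p = √(0.52²·0.64² + 0.48²·0.662² + 2·0.76·0.52·0.48·0.64·0.662) = 0.610%.
σ_{10d} = 0.610% × √10 = 1.929%.
z(99.5%) = 2.576.
VaR = 2.576 × 1.929% = 4.969%; on $25,000,000 that is $1,242,250.

$1,240,000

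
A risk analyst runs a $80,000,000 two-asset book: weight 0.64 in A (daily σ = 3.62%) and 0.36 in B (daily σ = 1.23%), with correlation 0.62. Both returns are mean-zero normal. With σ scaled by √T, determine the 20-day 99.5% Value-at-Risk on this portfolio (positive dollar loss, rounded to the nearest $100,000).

$24,100,000

σ_p = √(0.64²·3.62² + 0.36²·1.23² + 2·0.62·0.64·0.36·3.62·1.23) = 2.615%.
σ_{20d} = 2.615% × √20 = 11.695%.
z(99.5%) = 2.576.
VaR = 2.576 × 11.695% = 30.126%; on $80,000,000 that is $24,100,800.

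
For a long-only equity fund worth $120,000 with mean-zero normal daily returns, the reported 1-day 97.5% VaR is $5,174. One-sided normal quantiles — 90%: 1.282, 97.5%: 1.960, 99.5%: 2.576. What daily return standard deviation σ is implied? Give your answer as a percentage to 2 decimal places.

VaR as a fraction: $5,174 / $120,000 = 4.312%.
σ = VaR / z = 4.312% / 1.960 = 2.200%.

2.20%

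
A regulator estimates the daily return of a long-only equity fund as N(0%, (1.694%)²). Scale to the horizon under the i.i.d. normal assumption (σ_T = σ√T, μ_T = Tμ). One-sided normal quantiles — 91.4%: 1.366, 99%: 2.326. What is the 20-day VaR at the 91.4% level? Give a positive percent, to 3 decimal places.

σ_{20d} = 1.694% × √20 = 7.576%.
VaR = 1.366 × 7.576% = 10.349%.

10.349%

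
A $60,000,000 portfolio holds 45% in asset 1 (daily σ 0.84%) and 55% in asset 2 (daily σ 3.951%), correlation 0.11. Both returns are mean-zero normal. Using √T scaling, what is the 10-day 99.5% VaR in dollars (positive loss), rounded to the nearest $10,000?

$10,980,000

σ_p = √(0.45²·0.84² + 0.55²·3.951² + 2·0.11·0.45·0.55·0.84·3.951) = 2.246%.
σ_{10d} = 2.246% × √10 = 7.102%.
z(99.5%) = 2.576.
VaR = 2.576 × 7.102% = 18.295%; on $60,000,000 that is $10,977,000.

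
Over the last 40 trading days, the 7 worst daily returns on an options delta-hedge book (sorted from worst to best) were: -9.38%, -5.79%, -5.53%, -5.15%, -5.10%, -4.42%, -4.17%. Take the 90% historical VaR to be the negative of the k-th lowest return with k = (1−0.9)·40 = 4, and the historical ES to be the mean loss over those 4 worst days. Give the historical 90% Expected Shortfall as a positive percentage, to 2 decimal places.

6.46%

The 4 worst returns sum to -25.85%.
ES = −(-25.85%) / 4 = 6.4625% ≈ 6.46%.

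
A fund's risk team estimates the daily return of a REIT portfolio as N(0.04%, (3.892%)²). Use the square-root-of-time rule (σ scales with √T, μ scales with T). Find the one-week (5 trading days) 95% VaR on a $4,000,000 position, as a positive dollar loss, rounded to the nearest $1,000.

At 95%, z = 1.645.
σ_{5d} = 3.892% × √5 = 8.703%; μ_{5d} = 5 × 0.04% = 0.200%.
VaR = −(0.200%) + 1.645 × 8.703% = 14.116%.
On $4,000,000: 0.14116 × $4,000,000 = $564,640.

$565,000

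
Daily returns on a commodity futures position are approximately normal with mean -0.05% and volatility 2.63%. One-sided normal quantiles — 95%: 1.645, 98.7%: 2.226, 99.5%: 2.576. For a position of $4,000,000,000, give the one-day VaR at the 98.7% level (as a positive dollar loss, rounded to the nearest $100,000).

VaR = −μ + z·σ = −(-0.05%) + 2.226 × 2.63% = 5.904%.
On $4,000,000,000: 0.05904 × $4,000,000,000 = $236,160,000.

$236,200,000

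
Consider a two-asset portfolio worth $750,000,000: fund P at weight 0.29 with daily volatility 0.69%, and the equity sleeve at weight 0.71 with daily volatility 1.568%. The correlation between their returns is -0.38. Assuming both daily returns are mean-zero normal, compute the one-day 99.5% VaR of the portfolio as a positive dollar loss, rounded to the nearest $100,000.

$20,400,000

σ_p² = 0.29²·0.69² + 0.71²·1.568² + 2·-0.38·0.29·0.71·0.69·1.568 = 1.1101 (%²).
σ_p = √1.1101 = 1.054%.
At 99.5%, z = 2.576.
VaR = 2.576 × 1.054% = 2.715%; on $750,000,000 that is $20,362,500.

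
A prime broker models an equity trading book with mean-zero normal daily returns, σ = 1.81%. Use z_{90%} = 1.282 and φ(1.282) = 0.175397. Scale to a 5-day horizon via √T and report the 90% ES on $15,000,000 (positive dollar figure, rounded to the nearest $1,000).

$1,065,000

σ_{5d} = 1.81% × √5 = 4.047%.
ES multiplier = φ(z)/(1−α) = 0.175397/0.1 = 1.754.
ES = 4.047% × 1.754 = 7.098%; on $15,000,000: $1,064,700.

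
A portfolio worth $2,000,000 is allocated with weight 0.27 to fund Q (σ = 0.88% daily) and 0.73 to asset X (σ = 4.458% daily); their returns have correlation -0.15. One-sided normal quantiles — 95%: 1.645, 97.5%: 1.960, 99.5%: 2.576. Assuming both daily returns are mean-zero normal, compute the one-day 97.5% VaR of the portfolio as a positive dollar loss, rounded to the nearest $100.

$126,500

σ_p² = 0.27²·0.88² + 0.73²·4.458² + 2·-0.15·0.27·0.73·0.88·4.458 = 10.4152 (%²).
σ_p = √10.4152 = 3.227%.
VaR = 1.960 × 3.227% = 6.325%; on $2,000,000 that is $126,500.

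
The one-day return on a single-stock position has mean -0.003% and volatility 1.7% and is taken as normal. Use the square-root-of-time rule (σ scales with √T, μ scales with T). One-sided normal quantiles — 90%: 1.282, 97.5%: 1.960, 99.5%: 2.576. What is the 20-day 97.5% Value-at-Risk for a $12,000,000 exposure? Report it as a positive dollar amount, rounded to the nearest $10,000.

σ_{20d} = 1.7% × √20 = 7.603%; μ_{20d} = 20 × -0.003% = -0.060%.
VaR = −(-0.060%) + 1.960 × 7.603% = 14.962%.
On $12,000,000: 0.14962 × $12,000,000 = $1,795,440.

$1,800,000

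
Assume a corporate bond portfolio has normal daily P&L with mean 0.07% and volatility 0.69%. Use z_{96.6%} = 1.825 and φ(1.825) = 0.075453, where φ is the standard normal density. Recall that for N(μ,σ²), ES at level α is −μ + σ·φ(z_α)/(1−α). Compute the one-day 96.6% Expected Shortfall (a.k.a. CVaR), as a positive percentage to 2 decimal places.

Tail multiplier: φ(z)/(1−α) = 0.075453 / 0.034 = 2.219.
ES = −(0.07%) + 0.69% × 2.219 = 1.461%.

1.46%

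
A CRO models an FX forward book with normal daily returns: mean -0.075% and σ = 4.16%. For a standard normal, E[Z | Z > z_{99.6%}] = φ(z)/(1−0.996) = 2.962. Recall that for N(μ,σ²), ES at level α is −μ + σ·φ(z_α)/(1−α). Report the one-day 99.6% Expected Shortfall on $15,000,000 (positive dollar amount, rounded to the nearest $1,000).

$1,860,000

ES = −(-0.075%) + 4.16% × 2.962 = 12.397%.
On $15,000,000: 0.12397 × $15,000,000 = $1,859,550.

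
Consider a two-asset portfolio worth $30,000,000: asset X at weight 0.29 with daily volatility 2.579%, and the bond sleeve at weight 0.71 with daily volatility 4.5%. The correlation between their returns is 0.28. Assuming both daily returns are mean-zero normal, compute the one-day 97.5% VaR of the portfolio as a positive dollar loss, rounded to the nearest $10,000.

σ_p² = 0.29²·2.579² + 0.71²·4.5² + 2·0.28·0.29·0.71·2.579·4.5 = 12.1056 (%²).
σ_p = √12.1056 = 3.479%.
At 97.5%, z = 1.960.
VaR = 1.960 × 3.479% = 6.819%; on $30,000,000 that is $2,045,700.

$2,050,000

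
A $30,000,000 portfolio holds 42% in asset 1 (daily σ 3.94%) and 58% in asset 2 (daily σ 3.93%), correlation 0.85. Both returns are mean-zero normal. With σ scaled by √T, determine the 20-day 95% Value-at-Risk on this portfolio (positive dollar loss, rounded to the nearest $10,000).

σ_p = √(0.42²·3.94² + 0.58²·3.93² + 2·0.85·0.42·0.58·3.94·3.93) = 3.788%.
σ_{20d} = 3.788% × √20 = 16.940%.
z(95%) = 1.645.
VaR = 1.645 × 16.940% = 27.866%; on $30,000,000 that is $8,359,800.

$8,360,000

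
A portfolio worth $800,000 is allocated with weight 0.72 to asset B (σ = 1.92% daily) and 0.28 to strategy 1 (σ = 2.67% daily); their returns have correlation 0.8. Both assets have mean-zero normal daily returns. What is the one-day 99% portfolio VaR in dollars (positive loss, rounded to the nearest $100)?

$37,800

σ_p² = 0.72²·1.92² + 0.28²·2.67² + 2·0.8·0.72·0.28·1.92·2.67 = 4.1235 (%²).
σ_p = √4.1235 = 2.031%.
At 99%, z = 2.326.
VaR = 2.326 × 2.031% = 4.724%; on $800,000 that is $37,792.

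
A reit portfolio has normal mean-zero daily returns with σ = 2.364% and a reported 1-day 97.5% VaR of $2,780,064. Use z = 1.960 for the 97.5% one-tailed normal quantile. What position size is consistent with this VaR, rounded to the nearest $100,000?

VaR as a fraction of value: z·σ = 1.960 × 2.364% = 4.63344%.
Position = $2,780,064 / 0.0463344 = $60,000,000.

$60,000,000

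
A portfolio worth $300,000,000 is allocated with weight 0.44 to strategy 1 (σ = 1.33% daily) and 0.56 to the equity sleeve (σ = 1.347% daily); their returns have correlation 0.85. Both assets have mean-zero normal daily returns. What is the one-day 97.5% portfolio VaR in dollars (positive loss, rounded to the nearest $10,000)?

$7,580,000

σ_p² = 0.44²·1.33² + 0.56²·1.347² + 2·0.85·0.44·0.56·1.33·1.347 = 1.6619 (%²).
σ_p = √1.6619 = 1.289%.
At 97.5%, z = 1.960.
VaR = 1.960 × 1.289% = 2.526%; on $300,000,000 that is $7,578,000.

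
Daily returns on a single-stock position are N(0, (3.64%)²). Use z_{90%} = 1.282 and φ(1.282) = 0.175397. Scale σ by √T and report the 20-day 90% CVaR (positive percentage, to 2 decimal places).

σ_{20d} = 3.64% × √20 = 16.279%.
ES multiplier = φ(z)/(1−α) = 0.175397/0.1 = 1.754.
ES = 16.279% × 1.754 = 28.553%.

28.55%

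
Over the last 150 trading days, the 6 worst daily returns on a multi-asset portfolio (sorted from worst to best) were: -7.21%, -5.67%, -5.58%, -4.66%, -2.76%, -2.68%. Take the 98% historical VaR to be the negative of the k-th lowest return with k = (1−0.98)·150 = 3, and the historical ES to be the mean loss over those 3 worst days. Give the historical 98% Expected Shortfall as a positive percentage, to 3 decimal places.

The 3 worst returns sum to -18.46%.
ES = −(-18.46%) / 3 = 6.1533…% ≈ 6.153%.

6.153%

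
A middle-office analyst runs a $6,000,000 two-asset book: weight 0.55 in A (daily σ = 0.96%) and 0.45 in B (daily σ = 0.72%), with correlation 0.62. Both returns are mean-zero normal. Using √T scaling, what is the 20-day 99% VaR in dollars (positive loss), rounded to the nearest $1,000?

σ_p = √(0.55²·0.96² + 0.45²·0.72² + 2·0.62·0.55·0.45·0.96·0.72) = 0.772%.
σ_{20d} = 0.772% × √20 = 3.452%.
z(99%) = 2.326.
VaR = 2.326 × 3.452% = 8.029%; on $6,000,000 that is $481,740.

$482,000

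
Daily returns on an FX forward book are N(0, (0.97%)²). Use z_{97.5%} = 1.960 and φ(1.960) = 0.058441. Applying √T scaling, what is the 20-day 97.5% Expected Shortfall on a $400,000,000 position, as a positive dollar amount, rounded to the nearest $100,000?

$40,600,000

σ_{20d} = 0.97% × √20 = 4.338%.
ES multiplier = φ(z)/(1−α) = 0.058441/0.025 = 2.338.
ES = 4.338% × 2.338 = 10.142%; on $400,000,000: $40,568,000.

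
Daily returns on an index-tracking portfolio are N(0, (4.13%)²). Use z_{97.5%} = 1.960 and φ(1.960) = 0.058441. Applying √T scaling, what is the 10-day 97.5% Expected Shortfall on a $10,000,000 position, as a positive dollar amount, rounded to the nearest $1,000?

$3,053,000

σ_{10d} = 4.13% × √10 = 13.060%.
ES multiplier = φ(z)/(1−α) = 0.058441/0.025 = 2.338.
ES = 13.060% × 2.338 = 30.534%; on $10,000,000: $3,053,400.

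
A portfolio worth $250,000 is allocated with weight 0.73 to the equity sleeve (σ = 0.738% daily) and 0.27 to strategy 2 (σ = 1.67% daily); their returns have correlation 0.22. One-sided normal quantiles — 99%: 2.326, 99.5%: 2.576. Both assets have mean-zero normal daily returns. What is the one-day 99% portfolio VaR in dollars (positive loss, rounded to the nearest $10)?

$4,510

σ_p² = 0.73²·0.738² + 0.27²·1.67² + 2·0.22·0.73·0.27·0.738·1.67 = 0.6004 (%²).
σ_p = √0.6004 = 0.775%.
VaR = 2.326 × 0.775% = 1.803%; on $250,000 that is $4,508.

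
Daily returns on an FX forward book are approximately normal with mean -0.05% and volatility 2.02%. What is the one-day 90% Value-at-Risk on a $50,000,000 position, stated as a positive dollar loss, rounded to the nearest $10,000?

$1,320,000

At 90% one-sided, z = 1.282.
VaR = −μ + z·σ = −(-0.05%) + 1.282 × 2.02% = 2.640%.
On $50,000,000: 0.02640 × $50,000,000 = $1,320,000.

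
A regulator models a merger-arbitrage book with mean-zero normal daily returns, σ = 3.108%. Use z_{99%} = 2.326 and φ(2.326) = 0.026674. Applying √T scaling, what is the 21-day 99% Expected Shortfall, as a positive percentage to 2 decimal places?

37.99%

σ_{21d} = 3.108% × √21 = 14.243%.
ES multiplier = φ(z)/(1−α) = 0.026674/0.01 = 2.667.
ES = 14.243% × 2.667 = 37.986%.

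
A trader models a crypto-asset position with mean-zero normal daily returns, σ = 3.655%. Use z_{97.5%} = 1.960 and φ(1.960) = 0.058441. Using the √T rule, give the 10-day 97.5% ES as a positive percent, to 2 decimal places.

σ_{10d} = 3.655% × √10 = 11.558%.
ES multiplier = φ(z)/(1−α) = 0.058441/0.025 = 2.338.
ES = 11.558% × 2.338 = 27.023%.

27.02%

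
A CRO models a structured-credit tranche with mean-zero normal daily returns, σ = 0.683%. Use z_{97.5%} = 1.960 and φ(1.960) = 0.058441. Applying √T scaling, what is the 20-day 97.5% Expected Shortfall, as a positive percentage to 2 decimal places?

7.14%

σ_{20d} = 0.683% × √20 = 3.054%.
ES multiplier = φ(z)/(1−α) = 0.058441/0.025 = 2.338.
ES = 3.054% × 2.338 = 7.140%.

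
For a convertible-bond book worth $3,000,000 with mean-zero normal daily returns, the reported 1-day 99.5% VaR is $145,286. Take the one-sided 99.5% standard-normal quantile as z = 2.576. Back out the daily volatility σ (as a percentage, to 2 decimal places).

1.88%

VaR as a fraction: $145,286 / $3,000,000 = 4.843%.
σ = VaR / z = 4.843% / 2.576 = 1.880%.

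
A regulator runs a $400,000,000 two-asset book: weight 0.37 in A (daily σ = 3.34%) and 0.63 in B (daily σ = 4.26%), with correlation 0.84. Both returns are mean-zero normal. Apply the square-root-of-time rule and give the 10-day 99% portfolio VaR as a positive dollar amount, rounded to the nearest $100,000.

$111,300,000

σ_p = √(0.37²·3.34² + 0.63²·4.26² + 2·0.84·0.37·0.63·3.34·4.26) = 3.782%.
σ_{10d} = 3.782% × √10 = 11.960%.
z(99%) = 2.326.
VaR = 2.326 × 11.960% = 27.819%; on $400,000,000 that is $111,276,000.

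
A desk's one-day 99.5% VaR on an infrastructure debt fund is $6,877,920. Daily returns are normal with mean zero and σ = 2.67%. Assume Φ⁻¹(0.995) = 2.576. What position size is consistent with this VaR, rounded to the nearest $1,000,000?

VaR as a fraction of value: z·σ = 2.576 × 2.67% = 6.87792%.
Position = $6,877,920 / 0.0687792 = $100,000,000.

$100,000,000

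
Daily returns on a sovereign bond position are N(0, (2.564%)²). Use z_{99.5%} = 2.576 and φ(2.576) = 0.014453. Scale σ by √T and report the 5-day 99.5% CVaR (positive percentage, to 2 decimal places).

σ_{5d} = 2.564% × √5 = 5.733%.
ES multiplier = φ(z)/(1−α) = 0.014453/0.005 = 2.891.
ES = 5.733% × 2.891 = 16.574%.

16.57%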